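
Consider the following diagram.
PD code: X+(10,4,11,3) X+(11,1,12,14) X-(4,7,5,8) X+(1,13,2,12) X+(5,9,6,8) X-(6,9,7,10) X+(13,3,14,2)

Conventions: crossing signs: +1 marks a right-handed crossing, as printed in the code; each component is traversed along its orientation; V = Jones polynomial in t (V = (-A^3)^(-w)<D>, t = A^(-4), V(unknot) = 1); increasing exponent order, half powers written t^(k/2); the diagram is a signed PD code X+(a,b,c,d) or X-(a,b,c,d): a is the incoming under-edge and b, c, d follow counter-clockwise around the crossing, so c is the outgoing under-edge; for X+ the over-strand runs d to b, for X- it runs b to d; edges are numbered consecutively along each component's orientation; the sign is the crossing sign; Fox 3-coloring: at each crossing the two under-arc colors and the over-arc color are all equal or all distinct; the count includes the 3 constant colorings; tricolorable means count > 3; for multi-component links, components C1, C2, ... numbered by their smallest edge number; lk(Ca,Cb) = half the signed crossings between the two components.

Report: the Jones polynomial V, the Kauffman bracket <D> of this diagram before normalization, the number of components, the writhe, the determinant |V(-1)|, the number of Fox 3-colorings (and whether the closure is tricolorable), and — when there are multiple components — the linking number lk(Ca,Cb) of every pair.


V = t + t^3 - t^4
<D> = A^-7 - A^-3 - A^5 (w = +3)
1 component over 7 crossings, w = +3
9 Fox colorings among 3^7, |V(-1)| = 3: tricolorable
why: w = +3 shifts under R1 moves; the (-A^3)^(-3) factor cancels that in V


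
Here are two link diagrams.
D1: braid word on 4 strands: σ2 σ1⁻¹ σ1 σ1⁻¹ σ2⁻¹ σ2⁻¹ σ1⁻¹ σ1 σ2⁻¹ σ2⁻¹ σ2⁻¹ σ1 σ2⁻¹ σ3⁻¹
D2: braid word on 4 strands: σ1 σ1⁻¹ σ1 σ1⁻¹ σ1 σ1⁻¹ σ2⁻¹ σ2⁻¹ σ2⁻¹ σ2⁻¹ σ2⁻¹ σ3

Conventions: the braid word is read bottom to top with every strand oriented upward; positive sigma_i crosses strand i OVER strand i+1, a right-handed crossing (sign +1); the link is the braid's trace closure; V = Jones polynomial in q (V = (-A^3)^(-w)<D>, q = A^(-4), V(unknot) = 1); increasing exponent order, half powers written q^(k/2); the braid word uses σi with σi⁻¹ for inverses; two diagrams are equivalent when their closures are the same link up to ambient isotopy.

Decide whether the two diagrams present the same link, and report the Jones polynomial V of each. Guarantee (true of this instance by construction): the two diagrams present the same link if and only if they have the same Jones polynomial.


equivalent: yes
D1 (bracket -A^-12 - A^-8 - A^-4 + A^12; 14 crossings at w = -6): V = q^(-15/2) - q^(-7/2) - q^(-5/2) - q^(-3/2)
V(D2) = q^(-15/2) - q^(-7/2) - q^(-5/2) - q^(-3/2)  [12 crossings, <D> = -A^-6 - A^-2 - A^2 + A^18, w = -4]
observation: D2 (12 crossings) and D1 (14) are Markov-related braid presentations


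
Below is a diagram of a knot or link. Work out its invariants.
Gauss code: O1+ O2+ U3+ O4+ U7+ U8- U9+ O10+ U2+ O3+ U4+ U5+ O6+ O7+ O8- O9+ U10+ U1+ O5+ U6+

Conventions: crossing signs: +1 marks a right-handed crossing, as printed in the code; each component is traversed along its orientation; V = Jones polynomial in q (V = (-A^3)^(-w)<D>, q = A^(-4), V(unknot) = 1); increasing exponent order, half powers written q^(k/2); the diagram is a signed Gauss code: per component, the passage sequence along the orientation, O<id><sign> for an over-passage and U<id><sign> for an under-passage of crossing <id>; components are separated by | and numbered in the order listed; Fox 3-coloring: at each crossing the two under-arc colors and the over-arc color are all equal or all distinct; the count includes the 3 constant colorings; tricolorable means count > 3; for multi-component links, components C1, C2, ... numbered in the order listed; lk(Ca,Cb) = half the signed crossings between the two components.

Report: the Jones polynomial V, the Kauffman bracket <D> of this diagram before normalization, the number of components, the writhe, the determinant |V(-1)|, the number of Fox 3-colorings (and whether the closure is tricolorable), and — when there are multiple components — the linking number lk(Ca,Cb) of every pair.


V(q) = q^3 + q^5 - q^8
bracket: -A^-8 + A^4 + A^12, w = +8
1 component, writhe +8, over 10 crossings
det 3, colorings 9 of 3^10 — tricolorable
observation: w = +8 (over 10 crossings) is diagram-only; (-A^3)^(-8) removes it from V


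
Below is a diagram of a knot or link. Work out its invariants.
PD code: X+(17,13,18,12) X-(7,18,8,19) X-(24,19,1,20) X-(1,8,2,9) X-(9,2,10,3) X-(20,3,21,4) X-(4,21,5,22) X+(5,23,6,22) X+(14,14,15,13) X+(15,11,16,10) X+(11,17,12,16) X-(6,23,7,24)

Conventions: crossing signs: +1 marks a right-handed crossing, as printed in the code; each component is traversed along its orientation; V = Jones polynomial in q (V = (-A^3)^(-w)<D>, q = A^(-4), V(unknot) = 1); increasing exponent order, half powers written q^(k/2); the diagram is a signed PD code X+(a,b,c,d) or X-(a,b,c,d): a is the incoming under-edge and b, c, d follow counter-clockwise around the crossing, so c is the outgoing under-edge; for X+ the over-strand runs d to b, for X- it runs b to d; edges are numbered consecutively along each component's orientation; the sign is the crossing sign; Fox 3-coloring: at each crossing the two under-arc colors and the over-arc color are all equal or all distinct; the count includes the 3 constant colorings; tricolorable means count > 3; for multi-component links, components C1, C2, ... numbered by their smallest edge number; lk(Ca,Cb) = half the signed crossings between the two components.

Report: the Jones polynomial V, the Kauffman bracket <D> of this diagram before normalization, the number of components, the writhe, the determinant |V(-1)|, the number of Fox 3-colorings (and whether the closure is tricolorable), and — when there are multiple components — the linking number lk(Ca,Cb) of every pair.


Jones polynomial: V(q) = -q^-6 + q^-5 - 2q^-4 + 3q^-3 - 2q^-2 + 3q^-1 - 1 + q - q^2
<D> = -A^-14 + A^-10 - A^-6 + 3A^-2 - 2A^2 + 3A^6 - 2A^10 + A^14 - A^18; writhe -2
components 1, writhe -2 (12 crossings)
3-colorings: 9 of 3^12, det 15 — tricolorable
note: |V(-1)| = 15: so tricolorable, since 3 divides 15


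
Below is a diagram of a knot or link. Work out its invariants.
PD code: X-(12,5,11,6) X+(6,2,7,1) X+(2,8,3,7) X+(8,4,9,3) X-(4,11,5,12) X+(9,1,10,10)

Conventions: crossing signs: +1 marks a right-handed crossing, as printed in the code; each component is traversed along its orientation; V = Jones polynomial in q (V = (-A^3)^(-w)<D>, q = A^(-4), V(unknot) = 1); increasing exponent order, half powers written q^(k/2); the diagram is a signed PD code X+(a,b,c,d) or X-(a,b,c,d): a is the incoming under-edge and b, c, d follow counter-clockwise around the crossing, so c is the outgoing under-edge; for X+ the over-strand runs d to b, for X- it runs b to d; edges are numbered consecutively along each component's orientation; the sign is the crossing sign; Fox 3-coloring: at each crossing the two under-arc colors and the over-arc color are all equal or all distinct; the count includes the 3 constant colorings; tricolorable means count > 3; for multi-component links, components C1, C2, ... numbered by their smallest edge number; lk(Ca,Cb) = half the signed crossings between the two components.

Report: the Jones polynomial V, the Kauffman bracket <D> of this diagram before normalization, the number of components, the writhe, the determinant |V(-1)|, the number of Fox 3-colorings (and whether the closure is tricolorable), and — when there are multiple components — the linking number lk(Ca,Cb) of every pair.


Jones polynomial: V(q) = -q^(-3/2) - 2q^(1/2) + q^(3/2) - q^(5/2) + q^(7/2)
<D> = A^-8 - A^-4 + 1 - 2A^4 - A^12; writhe +2
components 2, writhe +2 (6 crossings)
linking number lk(C1,C2) = -1
3-colorings: 9 of 3^6, det 6 — tricolorable
note: the span of V is 5, within the link bound 6 + 2 - 1


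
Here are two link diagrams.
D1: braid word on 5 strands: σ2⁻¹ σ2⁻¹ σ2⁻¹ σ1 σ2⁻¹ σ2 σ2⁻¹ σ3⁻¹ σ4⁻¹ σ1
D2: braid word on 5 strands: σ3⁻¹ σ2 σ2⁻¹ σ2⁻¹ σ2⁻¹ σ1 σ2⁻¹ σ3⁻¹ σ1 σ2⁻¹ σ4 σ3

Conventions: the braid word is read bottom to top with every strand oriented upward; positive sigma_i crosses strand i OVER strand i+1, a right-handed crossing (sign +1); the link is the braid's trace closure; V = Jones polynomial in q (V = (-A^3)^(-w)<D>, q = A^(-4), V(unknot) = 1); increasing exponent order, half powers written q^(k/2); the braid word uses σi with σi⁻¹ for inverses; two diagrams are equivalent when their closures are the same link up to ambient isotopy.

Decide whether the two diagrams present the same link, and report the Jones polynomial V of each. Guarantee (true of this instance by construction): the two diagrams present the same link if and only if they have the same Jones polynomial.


equivalent: yes
V(D1) = q^-5 - 2q^-4 + 2q^-3 - 2q^-2 + 2q^-1 - 1 + q  (w -4, c 10, <D> = A^-16 - A^-12 + 2A^-8 - 2A^-4 + 2 - 2A^4 + A^8)
V(D2) = q^-5 - 2q^-4 + 2q^-3 - 2q^-2 + 2q^-1 - 1 + q  (w -2, c 12, <D> = A^-10 - A^-6 + 2A^-2 - 2A^2 + 2A^6 - 2A^10 + A^14)
why: all 2 diagrams share one V(q), hence one class


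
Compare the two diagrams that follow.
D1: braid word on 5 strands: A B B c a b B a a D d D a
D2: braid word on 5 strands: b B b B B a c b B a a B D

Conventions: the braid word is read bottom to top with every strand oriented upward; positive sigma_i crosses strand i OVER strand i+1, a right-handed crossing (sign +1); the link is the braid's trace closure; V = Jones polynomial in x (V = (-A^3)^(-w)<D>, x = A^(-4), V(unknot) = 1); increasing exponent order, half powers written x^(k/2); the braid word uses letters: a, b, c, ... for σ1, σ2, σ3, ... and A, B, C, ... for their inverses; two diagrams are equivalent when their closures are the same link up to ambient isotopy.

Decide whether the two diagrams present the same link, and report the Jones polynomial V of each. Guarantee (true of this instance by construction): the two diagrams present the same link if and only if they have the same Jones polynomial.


same link: yes
V(D1) = -x^(-3/2) - 2x^(1/2) + x^(3/2) - x^(5/2) + x^(7/2)  [13 crossings, <D> = -A^-11 + A^-7 - A^-3 + 2A + A^9, w = +1]
D2 (bracket -A^-11 + A^-7 - A^-3 + 2A + A^9; 13 crossings at w = +1): V = -x^(-3/2) - 2x^(1/2) + x^(3/2) - x^(5/2) + x^(7/2)
note: from 13 to 13 crossings by R-moves: one link, two diagrams


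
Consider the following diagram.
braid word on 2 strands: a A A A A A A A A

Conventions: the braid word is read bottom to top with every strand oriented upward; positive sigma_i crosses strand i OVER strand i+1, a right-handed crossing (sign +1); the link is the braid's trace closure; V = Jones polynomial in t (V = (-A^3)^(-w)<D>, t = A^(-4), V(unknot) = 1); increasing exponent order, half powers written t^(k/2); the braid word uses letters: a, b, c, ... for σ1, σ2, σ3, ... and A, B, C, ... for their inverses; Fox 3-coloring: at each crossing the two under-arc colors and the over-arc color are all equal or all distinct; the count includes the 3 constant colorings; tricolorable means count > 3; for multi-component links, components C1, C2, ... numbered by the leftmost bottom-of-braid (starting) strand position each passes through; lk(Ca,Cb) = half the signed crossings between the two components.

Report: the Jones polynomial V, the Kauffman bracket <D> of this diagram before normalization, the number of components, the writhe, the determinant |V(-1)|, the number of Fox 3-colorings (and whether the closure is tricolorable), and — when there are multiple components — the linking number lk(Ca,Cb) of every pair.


Jones polynomial: V(t) = -t^-10 + t^-9 - t^-8 + t^-7 - t^-6 + t^-5 + t^-3
<D> = -A^-9 - A^-1 + A^3 - A^7 + A^11 - A^15 + A^19; writhe -7
components 1, writhe -7 (9 crossings)
3-colorings: 3 of 3^9, det 7 — not tricolorable
note: one generator, power 7: the (2,7) torus pattern


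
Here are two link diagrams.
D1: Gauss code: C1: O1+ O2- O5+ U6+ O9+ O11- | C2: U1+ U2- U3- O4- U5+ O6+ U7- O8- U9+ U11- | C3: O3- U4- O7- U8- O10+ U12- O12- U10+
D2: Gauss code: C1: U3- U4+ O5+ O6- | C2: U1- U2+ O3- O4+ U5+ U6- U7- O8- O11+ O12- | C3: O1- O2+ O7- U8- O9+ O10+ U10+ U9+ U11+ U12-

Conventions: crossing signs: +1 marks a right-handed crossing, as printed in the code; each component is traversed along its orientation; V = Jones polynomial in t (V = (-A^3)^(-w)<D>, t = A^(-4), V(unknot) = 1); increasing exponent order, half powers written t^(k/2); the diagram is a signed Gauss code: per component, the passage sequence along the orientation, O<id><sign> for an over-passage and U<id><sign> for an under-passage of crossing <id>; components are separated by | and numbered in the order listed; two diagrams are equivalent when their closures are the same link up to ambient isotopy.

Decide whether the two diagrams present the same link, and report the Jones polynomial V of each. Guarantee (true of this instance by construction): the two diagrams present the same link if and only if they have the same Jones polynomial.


same link: no
V(D1) = t^-5 - t^-4 + 2t^-3 - t^-2 + 2t^-1 + t  [12 crossings, <D> = A^-10 + 2A^-2 - A^2 + 2A^6 - A^10 + A^14, w = -2]
V(D2) = t^-3 + t^-2 + t^-1 + 1  (w 0, c 12, <D> = 1 + A^4 + A^8 + A^12)
note: 2 classes among 2 diagrams; unequal V(t) rules out equality


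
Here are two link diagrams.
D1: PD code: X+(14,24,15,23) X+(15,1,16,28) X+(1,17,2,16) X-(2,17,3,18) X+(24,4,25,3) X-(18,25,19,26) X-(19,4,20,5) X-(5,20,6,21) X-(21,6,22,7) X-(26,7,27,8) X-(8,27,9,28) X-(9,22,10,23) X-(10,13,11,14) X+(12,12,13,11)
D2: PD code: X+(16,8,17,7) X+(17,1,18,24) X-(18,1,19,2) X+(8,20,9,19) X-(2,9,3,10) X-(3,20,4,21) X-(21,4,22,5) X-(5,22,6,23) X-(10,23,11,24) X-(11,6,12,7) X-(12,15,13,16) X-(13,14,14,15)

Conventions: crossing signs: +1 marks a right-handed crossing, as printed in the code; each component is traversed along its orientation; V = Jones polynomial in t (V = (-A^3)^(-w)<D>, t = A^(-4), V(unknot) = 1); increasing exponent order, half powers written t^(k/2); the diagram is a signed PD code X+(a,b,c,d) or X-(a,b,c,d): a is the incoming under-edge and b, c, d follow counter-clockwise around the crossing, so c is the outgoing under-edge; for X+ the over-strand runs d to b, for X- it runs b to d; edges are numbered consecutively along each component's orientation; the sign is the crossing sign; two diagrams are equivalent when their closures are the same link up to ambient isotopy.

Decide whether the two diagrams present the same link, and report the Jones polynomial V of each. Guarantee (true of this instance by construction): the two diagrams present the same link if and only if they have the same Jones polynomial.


equivalent: yes
D1 (bracket A^-8 - A^-4 + 2 - A^4 + A^8 - A^12; 14 crossings at w = -4): V = -t^-6 + t^-5 - t^-4 + 2t^-3 - t^-2 + t^-1
V(D2) = -t^-6 + t^-5 - t^-4 + 2t^-3 - t^-2 + t^-1  [12 crossings, <D> = A^-14 - A^-10 + 2A^-6 - A^-2 + A^2 - A^6, w = -6]
observation: Reidemeister moves carry D1 (14 crossings) to D2 (12)


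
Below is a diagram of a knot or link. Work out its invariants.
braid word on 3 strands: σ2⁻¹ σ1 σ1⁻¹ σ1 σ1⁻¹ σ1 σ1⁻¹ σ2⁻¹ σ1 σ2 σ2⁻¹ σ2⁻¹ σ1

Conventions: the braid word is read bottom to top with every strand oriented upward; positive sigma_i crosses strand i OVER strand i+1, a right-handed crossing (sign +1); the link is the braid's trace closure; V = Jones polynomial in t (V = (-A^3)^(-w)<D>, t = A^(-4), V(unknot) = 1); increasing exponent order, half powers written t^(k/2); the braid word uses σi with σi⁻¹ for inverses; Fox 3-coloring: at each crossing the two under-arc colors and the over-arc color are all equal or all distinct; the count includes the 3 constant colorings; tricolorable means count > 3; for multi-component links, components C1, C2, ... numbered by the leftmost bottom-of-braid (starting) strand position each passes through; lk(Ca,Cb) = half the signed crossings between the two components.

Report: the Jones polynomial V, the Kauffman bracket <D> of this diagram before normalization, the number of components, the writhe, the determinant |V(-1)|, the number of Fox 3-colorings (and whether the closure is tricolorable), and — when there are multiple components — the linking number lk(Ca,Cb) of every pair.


V(t) = t^(-7/2) - 2t^(-5/2) + t^(-3/2) - 2t^(-1/2) + t^(1/2) - t^(3/2)
bracket: A^-9 - A^-5 + 2A^-1 - A^3 + 2A^7 - A^11, w = -1
2 components, writhe -1, over 13 crossings
lk(C1,C2) = 0
det 8, colorings 3 of 3^13 — not tricolorable
observation: w = -1 shifts under R1 moves; the (-A^3)^(1) factor cancels that in V


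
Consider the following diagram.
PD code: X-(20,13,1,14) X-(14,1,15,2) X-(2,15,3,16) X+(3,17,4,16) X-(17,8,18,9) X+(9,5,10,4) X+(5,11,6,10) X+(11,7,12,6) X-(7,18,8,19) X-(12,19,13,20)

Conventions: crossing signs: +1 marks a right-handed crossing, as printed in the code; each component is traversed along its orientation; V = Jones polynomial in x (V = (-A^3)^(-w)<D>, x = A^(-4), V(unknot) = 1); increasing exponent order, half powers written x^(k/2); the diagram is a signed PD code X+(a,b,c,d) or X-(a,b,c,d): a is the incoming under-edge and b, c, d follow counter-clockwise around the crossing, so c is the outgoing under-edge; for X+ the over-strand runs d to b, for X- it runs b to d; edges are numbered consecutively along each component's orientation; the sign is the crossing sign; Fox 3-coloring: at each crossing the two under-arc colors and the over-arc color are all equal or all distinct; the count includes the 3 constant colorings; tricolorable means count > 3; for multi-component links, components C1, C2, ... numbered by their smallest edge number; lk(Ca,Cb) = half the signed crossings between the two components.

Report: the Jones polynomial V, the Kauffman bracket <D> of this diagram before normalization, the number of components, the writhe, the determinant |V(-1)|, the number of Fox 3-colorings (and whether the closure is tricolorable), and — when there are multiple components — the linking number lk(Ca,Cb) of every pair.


V = -x^-5 + x^-4 - x^-3 + 2x^-2 - x^-1 + 2 - x
<D> = -A^-10 + 2A^-6 - A^-2 + 2A^2 - A^6 + A^10 - A^14 (w = -2)
1 component over 10 crossings, w = -2
9 Fox colorings among 3^10, |V(-1)| = 9: tricolorable
why: |V(-1)| = 9: so tricolorable, since 3 divides 9


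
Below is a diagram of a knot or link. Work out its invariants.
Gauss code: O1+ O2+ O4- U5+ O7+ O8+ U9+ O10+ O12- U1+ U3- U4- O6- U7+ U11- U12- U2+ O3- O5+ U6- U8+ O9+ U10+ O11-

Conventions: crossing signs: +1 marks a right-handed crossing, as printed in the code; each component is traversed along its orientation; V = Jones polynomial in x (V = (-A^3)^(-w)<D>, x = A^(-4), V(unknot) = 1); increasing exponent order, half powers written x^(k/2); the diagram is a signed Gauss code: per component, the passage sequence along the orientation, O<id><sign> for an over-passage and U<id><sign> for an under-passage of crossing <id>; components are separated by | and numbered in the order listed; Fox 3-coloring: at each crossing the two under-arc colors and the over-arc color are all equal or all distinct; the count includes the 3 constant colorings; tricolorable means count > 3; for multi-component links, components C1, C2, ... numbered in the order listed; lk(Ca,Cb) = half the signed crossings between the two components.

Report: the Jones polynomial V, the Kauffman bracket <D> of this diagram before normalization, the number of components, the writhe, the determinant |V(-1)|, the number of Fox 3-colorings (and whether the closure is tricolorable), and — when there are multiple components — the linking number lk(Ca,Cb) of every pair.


V(x) = -x^-2 + 2x^-1 - 3 + 5x - 4x^2 + 5x^3 - 4x^4 + 2x^5 - x^6
bracket: -A^-18 + 2A^-14 - 4A^-10 + 5A^-6 - 4A^-2 + 5A^2 - 3A^6 + 2A^10 - A^14, w = +2
1 component, writhe +2, over 12 crossings
det 27, colorings 9 of 3^12 — tricolorable
observation: w = +2 shifts under R1 moves; the (-A^3)^(-2) factor cancels that in V


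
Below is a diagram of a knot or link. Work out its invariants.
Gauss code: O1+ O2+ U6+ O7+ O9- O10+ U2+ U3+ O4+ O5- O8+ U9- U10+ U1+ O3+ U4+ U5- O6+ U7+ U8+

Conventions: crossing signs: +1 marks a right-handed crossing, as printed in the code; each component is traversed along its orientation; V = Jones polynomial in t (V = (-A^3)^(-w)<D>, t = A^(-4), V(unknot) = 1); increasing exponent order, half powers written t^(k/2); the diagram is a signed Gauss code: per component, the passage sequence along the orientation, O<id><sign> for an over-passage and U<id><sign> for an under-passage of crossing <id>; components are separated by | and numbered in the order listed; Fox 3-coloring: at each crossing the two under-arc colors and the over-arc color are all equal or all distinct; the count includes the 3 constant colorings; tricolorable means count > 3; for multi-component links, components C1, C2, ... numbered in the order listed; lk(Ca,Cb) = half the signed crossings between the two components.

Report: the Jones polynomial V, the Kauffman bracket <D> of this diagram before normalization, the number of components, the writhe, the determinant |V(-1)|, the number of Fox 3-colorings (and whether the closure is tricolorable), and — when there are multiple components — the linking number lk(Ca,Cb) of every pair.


V(t) = t^2 + t^4 - t^5 + t^6 - t^7
bracket: -A^-10 + A^-6 - A^-2 + A^2 + A^10, w = +6
1 component, writhe +6, over 10 crossings
det 5, colorings 3 of 3^10 — not tricolorable
observation: w = +6 shifts under R1 moves; the (-A^3)^(-6) factor cancels that in V


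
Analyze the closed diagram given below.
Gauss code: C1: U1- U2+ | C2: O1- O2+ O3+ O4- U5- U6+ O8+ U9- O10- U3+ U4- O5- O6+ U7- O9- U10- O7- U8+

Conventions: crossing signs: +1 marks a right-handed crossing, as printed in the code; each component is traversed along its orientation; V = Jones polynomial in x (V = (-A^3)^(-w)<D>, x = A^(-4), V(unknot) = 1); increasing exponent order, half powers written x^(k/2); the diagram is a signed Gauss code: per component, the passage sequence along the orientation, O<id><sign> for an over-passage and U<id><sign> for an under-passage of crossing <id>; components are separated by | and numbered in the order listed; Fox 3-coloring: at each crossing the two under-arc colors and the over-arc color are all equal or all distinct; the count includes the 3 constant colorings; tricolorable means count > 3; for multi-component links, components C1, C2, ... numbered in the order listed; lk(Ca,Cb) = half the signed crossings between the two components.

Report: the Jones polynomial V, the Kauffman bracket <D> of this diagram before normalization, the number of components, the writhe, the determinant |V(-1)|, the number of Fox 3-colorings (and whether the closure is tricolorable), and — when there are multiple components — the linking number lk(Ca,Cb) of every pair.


Jones polynomial: V(x) = x^(-9/2) - x^(-5/2) - x^(-3/2) - x^(-1/2)
<D> = -A^-4 - 1 - A^4 + A^12; writhe -2
components 2, writhe -2 (10 crossings)
linking number lk(C1,C2) = 0
3-colorings: 27 of 3^10, det 0 — tricolorable
note: |V(-1)| = 0: so tricolorable, since 3 divides 0


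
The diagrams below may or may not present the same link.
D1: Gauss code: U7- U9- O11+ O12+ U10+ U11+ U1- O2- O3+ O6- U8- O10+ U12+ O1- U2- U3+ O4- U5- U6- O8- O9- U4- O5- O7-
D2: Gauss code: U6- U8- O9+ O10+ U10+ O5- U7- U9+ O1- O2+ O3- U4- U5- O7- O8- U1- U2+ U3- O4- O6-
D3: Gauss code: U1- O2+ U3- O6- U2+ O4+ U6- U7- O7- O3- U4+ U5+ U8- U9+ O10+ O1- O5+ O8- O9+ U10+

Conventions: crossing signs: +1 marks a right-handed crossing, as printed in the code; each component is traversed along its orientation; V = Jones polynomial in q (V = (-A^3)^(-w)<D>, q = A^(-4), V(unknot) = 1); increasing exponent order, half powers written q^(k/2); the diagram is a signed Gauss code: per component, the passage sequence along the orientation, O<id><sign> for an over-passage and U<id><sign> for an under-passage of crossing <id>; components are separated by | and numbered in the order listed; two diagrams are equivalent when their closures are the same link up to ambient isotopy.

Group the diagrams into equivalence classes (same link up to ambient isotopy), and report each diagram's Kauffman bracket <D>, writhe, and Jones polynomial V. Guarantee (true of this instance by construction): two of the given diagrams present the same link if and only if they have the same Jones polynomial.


classes: {D1, D2} | {D3}
V(D1) = -q^-6 + q^-5 - q^-4 + 2q^-3 - q^-2 + q^-1  [12 crossings, <D> = A^-8 - A^-4 + 2 - A^4 + A^8 - A^12, w = -4]
V(D2) = -q^-6 + q^-5 - q^-4 + 2q^-3 - q^-2 + q^-1  [10 crossings, <D> = A^-8 - A^-4 + 2 - A^4 + A^8 - A^12, w = -4]
V(D3) = q^-2 - q^-1 + 1 - q + q^2  (w 0, c 10, <D> = A^-8 - A^-4 + 1 - A^4 + A^8)
insight: V(q) takes 2 values over 3 diagrams, fixing the grouping


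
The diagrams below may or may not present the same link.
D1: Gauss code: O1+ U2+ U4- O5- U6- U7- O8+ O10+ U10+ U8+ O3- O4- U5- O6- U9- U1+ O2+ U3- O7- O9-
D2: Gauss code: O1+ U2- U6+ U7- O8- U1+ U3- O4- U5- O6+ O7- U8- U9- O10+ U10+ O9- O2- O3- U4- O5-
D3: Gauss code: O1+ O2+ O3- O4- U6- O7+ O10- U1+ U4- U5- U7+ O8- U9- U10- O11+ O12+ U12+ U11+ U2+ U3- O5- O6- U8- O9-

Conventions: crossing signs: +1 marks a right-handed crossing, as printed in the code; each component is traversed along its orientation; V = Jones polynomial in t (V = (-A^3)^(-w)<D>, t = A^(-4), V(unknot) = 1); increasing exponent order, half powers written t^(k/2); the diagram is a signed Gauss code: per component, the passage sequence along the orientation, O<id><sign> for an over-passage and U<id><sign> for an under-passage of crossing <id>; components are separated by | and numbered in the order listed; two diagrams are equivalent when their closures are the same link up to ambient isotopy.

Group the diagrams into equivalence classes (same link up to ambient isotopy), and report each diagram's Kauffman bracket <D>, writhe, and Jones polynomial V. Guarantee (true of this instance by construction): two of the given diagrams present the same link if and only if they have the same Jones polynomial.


classes: {D1, D2, D3}
V(D1) = -t^-6 + t^-5 - t^-4 + 2t^-3 - t^-2 + t^-1  [10 crossings, <D> = A^-2 - A^2 + 2A^6 - A^10 + A^14 - A^18, w = -2]
V(D2) = -t^-6 + t^-5 - t^-4 + 2t^-3 - t^-2 + t^-1  [10 crossings, <D> = A^-8 - A^-4 + 2 - A^4 + A^8 - A^12, w = -4]
D3 (bracket A^-2 - A^2 + 2A^6 - A^10 + A^14 - A^18; 12 crossings at w = -2): V = -t^-6 + t^-5 - t^-4 + 2t^-3 - t^-2 + t^-1
note: all 3 diagrams share one V(t), hence one class


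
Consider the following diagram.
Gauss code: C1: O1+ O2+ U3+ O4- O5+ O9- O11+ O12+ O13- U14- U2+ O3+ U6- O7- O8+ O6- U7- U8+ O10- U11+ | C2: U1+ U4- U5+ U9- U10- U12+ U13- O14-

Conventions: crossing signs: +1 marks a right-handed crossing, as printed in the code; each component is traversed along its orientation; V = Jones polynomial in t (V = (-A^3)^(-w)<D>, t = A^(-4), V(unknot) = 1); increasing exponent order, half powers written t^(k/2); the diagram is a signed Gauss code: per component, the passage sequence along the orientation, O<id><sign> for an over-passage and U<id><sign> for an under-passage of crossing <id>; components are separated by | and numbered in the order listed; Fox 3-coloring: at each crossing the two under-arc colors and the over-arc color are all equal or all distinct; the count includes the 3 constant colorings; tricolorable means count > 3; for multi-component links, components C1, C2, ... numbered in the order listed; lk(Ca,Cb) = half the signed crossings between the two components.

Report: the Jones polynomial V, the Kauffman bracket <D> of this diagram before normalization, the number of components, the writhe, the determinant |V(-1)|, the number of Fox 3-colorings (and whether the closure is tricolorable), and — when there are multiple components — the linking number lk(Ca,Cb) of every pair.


V(t) = -t^(-3/2) - 2t^(1/2) + t^(3/2) - t^(5/2) + t^(7/2)
bracket: A^-14 - A^-10 + A^-6 - 2A^-2 - A^6, w = 0
2 components, writhe 0, over 14 crossings
lk(C1,C2) = -1
det 6, colorings 9 of 3^14 — tricolorable
observation: w = 0 shifts under R1 moves; the (-A^3)^(0) factor cancels that in V


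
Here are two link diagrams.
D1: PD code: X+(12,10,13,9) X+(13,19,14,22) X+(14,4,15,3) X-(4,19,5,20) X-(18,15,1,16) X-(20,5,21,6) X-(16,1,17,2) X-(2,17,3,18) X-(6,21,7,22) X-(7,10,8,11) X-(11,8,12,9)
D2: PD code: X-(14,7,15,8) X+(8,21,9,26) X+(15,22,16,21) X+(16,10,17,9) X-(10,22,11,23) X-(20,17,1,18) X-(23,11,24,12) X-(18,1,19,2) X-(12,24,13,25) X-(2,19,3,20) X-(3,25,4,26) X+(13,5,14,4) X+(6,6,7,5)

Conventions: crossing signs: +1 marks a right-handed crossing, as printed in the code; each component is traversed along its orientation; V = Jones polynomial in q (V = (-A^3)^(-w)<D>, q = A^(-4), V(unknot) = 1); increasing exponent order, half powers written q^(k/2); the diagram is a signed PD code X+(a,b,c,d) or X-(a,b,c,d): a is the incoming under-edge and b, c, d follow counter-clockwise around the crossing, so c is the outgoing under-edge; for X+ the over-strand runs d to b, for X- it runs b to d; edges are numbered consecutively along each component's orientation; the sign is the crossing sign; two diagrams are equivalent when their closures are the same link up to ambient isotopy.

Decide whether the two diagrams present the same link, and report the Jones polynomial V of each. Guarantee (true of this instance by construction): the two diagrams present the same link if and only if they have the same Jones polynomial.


same link: yes
V(D1) = q^(-13/2) - q^(-11/2) + q^(-9/2) - 2q^(-7/2) - q^(-3/2)  [11 crossings, <D> = A^-9 + 2A^-1 - A^3 + A^7 - A^11, w = -5]
V(D2) = q^(-13/2) - q^(-11/2) + q^(-9/2) - 2q^(-7/2) - q^(-3/2)  [13 crossings, <D> = A^-3 + 2A^5 - A^9 + A^13 - A^17, w = -3]
insight: one V(q) for all 2 diagrams — one class (guaranteed)


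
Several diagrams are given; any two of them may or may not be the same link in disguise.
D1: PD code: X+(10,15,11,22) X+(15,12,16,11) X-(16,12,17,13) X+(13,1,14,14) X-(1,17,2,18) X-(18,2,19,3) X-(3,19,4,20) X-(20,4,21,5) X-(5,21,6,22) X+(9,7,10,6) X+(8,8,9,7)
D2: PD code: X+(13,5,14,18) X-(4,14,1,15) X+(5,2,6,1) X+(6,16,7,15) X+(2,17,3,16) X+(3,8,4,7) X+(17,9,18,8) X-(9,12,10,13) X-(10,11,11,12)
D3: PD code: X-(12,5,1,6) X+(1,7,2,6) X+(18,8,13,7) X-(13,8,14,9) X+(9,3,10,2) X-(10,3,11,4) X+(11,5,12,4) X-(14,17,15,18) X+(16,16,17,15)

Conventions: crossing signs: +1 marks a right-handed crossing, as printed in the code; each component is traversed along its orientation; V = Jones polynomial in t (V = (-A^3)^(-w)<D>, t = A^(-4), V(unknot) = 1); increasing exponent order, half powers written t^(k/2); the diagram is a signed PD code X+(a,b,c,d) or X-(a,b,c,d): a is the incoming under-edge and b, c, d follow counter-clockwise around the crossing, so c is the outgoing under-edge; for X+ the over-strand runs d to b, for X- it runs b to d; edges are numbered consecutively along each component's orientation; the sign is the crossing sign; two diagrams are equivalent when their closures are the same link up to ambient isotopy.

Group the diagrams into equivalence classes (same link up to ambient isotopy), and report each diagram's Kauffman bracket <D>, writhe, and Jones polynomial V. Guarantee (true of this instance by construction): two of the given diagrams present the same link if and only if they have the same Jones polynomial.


grouping into links: {D1} | {D2} | {D3}
V(D1) = -t^(-11/2) + t^(-9/2) - t^(-7/2) - t^(-3/2)  (w -1, c 11, <D> = A^3 + A^11 - A^15 + A^19)
V(D2) = -t^(3/2) - 2t^(7/2) + t^(9/2) - t^(11/2) + t^(13/2)  (w +3, c 9, <D> = -A^-17 + A^-13 - A^-9 + 2A^-5 + A^3)
V(D3) = -t^(-1/2) - t^(1/2)  (w +1, c 9, <D> = A + A^5)
key observation: V(t) takes 3 values over 3 diagrams, fixing the grouping


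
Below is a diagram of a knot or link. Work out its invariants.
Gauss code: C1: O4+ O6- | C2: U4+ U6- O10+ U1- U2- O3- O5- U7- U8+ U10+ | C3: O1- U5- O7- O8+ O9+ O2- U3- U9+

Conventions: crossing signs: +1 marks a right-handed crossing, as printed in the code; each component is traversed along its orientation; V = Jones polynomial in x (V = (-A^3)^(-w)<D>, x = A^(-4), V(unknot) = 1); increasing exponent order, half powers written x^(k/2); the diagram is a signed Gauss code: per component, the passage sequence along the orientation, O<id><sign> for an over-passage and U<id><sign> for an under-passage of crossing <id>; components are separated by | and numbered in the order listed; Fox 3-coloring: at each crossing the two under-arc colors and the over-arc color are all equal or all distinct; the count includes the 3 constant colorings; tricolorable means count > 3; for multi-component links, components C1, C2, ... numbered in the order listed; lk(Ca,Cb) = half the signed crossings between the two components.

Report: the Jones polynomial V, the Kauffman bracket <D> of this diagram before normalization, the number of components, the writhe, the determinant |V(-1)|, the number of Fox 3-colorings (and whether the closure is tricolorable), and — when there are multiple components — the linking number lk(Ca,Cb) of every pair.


V(x) = x^-5 + x^-4 + x^-3 + 1
bracket: A^-6 + A^6 + A^10 + A^14, w = -2
3 components, writhe -2, over 10 crossings
lk(C1,C2) = 0
linking number lk(C1,C3) = 0
lk(C2,C3): -2
det 0, colorings 9 of 3^11 — tricolorable
observation: w = -2 shifts under R1 moves; the (-A^3)^(2) factor cancels that in V


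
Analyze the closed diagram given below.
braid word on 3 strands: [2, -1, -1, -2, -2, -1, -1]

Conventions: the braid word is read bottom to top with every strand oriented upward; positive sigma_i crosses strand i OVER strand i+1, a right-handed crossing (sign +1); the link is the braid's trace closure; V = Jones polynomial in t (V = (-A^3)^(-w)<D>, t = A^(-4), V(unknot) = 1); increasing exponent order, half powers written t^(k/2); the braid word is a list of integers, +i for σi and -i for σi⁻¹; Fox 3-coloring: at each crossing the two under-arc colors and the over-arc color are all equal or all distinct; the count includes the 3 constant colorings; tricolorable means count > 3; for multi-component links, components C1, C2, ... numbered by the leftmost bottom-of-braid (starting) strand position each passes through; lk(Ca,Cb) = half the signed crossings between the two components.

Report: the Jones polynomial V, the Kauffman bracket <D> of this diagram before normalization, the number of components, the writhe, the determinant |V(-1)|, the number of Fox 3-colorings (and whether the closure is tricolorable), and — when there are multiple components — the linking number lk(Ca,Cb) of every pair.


V = -t^(-15/2) + 2t^(-13/2) - 2t^(-11/2) + 2t^(-9/2) - 3t^(-7/2) + t^(-5/2) - t^(-3/2)
<D> = A^-9 - A^-5 + 3A^-1 - 2A^3 + 2A^7 - 2A^11 + A^15 (w = -5)
2 components over 7 crossings, w = -5
lk(C1,C2): -2
9 Fox colorings among 3^7, |V(-1)| = 12: tricolorable
why: w = -5 shifts under R1 moves; the (-A^3)^(5) factor cancels that in V


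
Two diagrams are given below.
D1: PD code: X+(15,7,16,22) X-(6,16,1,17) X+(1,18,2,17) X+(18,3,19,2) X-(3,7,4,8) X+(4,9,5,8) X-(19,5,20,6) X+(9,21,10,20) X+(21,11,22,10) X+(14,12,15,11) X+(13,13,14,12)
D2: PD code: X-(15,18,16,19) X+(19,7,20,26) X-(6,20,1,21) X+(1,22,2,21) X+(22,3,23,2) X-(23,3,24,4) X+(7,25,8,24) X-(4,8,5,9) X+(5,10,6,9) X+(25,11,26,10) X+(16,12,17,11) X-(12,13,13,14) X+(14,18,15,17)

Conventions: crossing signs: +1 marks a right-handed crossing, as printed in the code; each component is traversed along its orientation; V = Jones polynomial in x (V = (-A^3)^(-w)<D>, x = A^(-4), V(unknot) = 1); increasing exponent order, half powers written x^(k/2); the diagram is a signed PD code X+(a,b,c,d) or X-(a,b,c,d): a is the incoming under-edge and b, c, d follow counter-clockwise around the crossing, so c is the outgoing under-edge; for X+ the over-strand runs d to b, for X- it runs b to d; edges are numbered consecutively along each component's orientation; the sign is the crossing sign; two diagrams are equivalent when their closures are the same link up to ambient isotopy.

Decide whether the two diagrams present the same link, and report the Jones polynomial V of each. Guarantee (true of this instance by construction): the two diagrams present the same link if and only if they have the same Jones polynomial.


same link: yes
V(D1) = -x^(1/2) - x^(3/2) - x^(5/2) + x^(9/2)  [11 crossings, <D> = -A^-3 + A^5 + A^9 + A^13, w = +5]
D2 (bracket -A^-9 + A^-1 + A^3 + A^7; 13 crossings at w = +3): V = -x^(1/2) - x^(3/2) - x^(5/2) + x^(9/2)
note: one V(x) for all 2 diagrams — one class (guaranteed)


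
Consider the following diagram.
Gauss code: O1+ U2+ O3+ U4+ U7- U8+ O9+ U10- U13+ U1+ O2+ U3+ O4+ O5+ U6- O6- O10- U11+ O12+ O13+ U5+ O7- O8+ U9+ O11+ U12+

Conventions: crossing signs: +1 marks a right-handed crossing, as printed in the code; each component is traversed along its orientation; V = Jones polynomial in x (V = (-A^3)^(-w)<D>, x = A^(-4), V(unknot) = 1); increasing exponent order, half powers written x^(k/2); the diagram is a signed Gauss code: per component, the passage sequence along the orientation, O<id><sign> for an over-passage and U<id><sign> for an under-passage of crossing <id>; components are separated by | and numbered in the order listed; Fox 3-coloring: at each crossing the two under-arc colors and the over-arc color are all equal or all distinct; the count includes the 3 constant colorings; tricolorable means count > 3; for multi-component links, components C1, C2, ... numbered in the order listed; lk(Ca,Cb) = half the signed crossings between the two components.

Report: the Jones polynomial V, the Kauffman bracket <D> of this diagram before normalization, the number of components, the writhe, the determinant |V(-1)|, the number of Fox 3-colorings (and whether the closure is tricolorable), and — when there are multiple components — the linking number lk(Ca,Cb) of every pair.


V = x^3 + x^5 - x^8
<D> = A^-11 - A - A^9 (w = +7)
1 component over 13 crossings, w = +7
9 Fox colorings among 3^13, |V(-1)| = 3: tricolorable
why: w = +7 shifts under R1 moves; the (-A^3)^(-7) factor cancels that in V


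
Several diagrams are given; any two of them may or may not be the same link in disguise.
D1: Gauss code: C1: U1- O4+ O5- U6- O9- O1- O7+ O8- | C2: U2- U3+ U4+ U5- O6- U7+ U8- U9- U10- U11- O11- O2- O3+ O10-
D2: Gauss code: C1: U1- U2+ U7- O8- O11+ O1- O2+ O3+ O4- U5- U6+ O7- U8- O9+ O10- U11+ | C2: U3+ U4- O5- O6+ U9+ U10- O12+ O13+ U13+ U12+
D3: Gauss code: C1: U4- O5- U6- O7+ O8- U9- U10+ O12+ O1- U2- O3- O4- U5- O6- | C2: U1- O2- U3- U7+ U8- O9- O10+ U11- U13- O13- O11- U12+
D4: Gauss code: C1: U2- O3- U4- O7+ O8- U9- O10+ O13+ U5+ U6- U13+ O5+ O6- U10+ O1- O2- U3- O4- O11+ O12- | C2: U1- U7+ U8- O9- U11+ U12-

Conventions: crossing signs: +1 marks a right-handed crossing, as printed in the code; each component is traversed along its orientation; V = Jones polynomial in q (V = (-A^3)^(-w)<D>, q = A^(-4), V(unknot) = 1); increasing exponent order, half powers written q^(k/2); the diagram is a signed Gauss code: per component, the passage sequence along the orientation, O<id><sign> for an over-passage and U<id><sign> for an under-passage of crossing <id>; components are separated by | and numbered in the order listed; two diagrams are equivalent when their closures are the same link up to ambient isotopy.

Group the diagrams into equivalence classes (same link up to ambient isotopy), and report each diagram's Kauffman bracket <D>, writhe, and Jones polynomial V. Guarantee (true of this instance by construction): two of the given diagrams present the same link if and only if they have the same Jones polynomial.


equivalence classes: {D1} | {D2} | {D3, D4}
D1 (bracket A^-13 + A^-5; 11 crossings at w = -5): V = -q^(-5/2) - q^(-1/2)
V(D2) = -q^(-1/2) - q^(1/2)  (w +1, c 13, <D> = A + A^5)
V(D3) = q^(-13/2) - q^(-11/2) + q^(-9/2) - 2q^(-7/2) - q^(-3/2)  (w -7, c 13, <D> = A^-15 + 2A^-7 - A^-3 + A - A^5)
V(D4) = q^(-13/2) - q^(-11/2) + q^(-9/2) - 2q^(-7/2) - q^(-3/2)  (w -3, c 13, <D> = A^-3 + 2A^5 - A^9 + A^13 - A^17)
key observation: 3 values of V(q) split the 4 diagrams


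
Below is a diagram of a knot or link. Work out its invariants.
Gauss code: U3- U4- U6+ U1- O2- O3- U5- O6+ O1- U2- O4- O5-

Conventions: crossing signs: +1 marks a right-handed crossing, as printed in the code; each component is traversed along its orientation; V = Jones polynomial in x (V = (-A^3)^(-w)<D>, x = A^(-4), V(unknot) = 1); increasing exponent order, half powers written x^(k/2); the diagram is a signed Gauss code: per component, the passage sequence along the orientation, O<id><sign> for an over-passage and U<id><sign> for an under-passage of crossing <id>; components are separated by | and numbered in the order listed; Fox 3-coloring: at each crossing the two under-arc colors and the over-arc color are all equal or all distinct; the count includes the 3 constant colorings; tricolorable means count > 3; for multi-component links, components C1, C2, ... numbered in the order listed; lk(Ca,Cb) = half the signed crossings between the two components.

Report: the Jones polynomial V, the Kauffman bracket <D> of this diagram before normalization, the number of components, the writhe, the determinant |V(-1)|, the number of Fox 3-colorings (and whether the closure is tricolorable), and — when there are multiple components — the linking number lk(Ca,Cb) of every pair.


V = -x^-4 + x^-3 + x^-1
<D> = A^-8 + 1 - A^4 (w = -4)
1 component over 6 crossings, w = -4
9 Fox colorings among 3^6, |V(-1)| = 3: tricolorable
why: w = -4 (over 6 crossings) is diagram-only; (-A^3)^(4) removes it from V
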